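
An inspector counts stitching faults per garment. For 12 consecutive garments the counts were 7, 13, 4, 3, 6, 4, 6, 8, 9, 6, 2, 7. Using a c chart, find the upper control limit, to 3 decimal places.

13.750

c̄ = (7 + 13 + 4 + 3 + 6 + 4 + 6 + 8 + 9 + 6 + 2 + 7) / 12 = 75 / 12 = 6.2500
UCL = c̄ + 3√c̄ = 6.2500 + 3 × √6.2500 = 6.2500 + 3 × 2.5000 = 13.7500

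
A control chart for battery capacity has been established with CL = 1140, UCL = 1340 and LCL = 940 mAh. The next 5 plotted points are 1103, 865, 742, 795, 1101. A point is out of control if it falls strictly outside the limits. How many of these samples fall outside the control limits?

Compare each point to [940, 1340]: sample 2 = 865 < LCL; sample 3 = 742 < LCL; sample 4 = 795 < LCL.

3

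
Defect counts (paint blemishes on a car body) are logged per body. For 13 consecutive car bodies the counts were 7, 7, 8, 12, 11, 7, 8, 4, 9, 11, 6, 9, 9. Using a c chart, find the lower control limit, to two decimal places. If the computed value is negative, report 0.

0.00

c̄ = (7 + 7 + 8 + 12 + 11 + 7 + 8 + 4 + 9 + 11 + 6 + 9 + 9) / 13 = 108 / 13 = 8.3077
LCL = c̄ − 3√c̄ = 8.3077 − 3 × 2.8823 = -0.3392 → 0 (cannot be negative)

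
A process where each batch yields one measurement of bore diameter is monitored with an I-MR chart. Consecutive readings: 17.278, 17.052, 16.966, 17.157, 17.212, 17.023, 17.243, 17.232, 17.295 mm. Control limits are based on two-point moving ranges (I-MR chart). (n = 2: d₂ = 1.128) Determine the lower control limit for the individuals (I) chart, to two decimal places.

X̄ = (17.278 + 17.052 + 16.966 + 17.157 + 17.212 + 17.023 + 17.243 + 17.232 + 17.295) / 9 = 17.1620
Moving ranges: 0.226, 0.086, 0.191, 0.055, 0.189, 0.220, 0.011, 0.063; M̄R̄ = 1.0410 / 8 = 0.1301
LCL = X̄ − 3·M̄R̄/d₂ = 17.1620 − 3 × 0.1301 / 1.128 = 16.8159

16.82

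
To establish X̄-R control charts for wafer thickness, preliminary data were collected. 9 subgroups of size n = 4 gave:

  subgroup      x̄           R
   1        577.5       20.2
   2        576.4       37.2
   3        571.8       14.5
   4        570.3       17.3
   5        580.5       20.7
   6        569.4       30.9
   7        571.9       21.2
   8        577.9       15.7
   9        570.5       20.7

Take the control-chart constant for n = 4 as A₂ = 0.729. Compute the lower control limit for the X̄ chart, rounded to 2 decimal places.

557.95

X̄̄ = (577.5 + 576.4 + 571.8 + 570.3 + 580.5 + 569.4 + 571.9 + 577.9 + 570.5) / 9 = 5166.2000 / 9 = 574.0222
R̄ = (20.2 + 37.2 + 14.5 + 17.3 + 20.7 + 30.9 + 21.2 + 15.7 + 20.7) / 9 = 198.4000 / 9 = 22.0444
LCL = X̄̄ − A₂·R̄ = 574.0222 − 0.729 × 22.0444 = 557.9518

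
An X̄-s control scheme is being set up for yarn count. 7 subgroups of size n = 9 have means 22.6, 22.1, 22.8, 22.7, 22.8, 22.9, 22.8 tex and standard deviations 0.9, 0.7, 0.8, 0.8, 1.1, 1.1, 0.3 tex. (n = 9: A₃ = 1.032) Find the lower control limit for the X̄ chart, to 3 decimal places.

21.831

X̄̄ = (22.6 + 22.1 + 22.8 + 22.7 + 22.8 + 22.9 + 22.8) / 7 = 22.6714
s̄ = (0.9 + 0.7 + 0.8 + 0.8 + 1.1 + 1.1 + 0.3) / 7 = 0.8143
LCL = X̄̄ − A₃·s̄ = 22.6714 − 1.032 × 0.8143 = 21.8311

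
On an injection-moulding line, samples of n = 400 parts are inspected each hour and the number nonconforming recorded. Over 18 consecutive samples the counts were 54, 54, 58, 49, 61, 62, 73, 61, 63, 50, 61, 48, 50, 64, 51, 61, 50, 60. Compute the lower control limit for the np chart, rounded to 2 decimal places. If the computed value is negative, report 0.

p̄ = Σdᵢ / (k·n) = 1030 / (18 × 400) = 0.14306
LCL = np̄ − 3·√(np̄(1−p̄)) = 57.2222 − 3 × 7.0026 = 36.2145

36.21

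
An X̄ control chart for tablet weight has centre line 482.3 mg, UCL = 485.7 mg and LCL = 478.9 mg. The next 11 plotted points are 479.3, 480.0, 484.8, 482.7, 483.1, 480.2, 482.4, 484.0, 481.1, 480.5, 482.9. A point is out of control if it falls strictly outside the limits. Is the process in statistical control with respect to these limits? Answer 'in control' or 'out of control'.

All 11 points lie within [478.9, 485.7].

in control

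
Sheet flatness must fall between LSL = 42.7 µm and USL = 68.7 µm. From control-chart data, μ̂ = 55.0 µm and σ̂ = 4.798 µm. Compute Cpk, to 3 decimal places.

Cpu = (USL − μ̂) / (3σ̂) = (68.7 − 55.0) / (3 × 4.798) = 0.9518; Cpl = (μ̂ − LSL) / (3σ̂) = (55.0 − 42.7) / (3 × 4.798) = 0.8545; Cpk = min(Cpu, Cpl) = 0.8545

0.855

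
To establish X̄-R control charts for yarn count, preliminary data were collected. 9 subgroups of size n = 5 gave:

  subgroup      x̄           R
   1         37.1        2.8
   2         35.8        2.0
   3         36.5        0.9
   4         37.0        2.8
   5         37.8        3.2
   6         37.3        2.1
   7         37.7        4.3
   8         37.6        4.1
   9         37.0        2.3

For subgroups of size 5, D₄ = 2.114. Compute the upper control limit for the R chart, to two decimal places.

R̄ = (2.8 + 2.0 + 0.9 + 2.8 + 3.2 + 2.1 + 4.3 + 4.1 + 2.3) / 9 = 24.5000 / 9 = 2.7222
UCL_R = D₄·R̄ = 2.114 × 2.7222 = 5.7548

5.75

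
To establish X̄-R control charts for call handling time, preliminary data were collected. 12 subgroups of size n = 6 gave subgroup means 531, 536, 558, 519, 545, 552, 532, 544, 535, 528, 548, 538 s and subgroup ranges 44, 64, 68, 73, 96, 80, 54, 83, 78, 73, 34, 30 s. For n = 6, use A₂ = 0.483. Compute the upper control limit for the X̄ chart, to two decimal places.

570.11

X̄̄ = (531 + 536 + 558 + 519 + 545 + 552 + 532 + 544 + 535 + 528 + 548 + 538) / 12 = 6466.0000 / 12 = 538.8333
R̄ = (44 + 64 + 68 + 73 + 96 + 80 + 54 + 83 + 78 + 73 + 34 + 30) / 12 = 777.0000 / 12 = 64.7500
UCL = X̄̄ + A₂·R̄ = 538.8333 + 0.483 × 64.7500 = 570.1076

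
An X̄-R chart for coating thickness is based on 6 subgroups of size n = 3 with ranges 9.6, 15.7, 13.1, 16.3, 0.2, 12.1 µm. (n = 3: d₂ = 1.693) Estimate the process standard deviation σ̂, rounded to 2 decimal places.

6.60

R̄ = (9.6 + 15.7 + 13.1 + 16.3 + 0.2 + 12.1) / 6 = 11.1667
σ̂ = R̄ / d₂ = 11.1667 / 1.693 = 6.5958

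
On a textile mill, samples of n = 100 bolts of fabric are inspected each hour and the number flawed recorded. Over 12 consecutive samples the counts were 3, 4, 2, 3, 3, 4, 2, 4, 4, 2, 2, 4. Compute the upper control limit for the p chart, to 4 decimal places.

p̄ = Σdᵢ / (k·n) = 37 / (12 × 100) = 0.03083
UCL = p̄ + 3·√(p̄(1−p̄)/n) = 0.03083 + 3 × √(0.03083×0.96917/100) = 0.03083 + 3 × 0.01729 = 0.08269

0.0827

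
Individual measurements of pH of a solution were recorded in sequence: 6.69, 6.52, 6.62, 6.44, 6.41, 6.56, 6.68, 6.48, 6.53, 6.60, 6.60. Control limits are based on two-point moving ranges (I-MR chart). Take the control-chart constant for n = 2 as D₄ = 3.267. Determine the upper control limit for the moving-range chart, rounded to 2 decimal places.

0.35

Moving ranges: 0.17, 0.10, 0.18, 0.03, 0.15, 0.12, 0.20, 0.05, 0.07, 0.00; M̄R̄ = 1.0700 / 10 = 0.1070
UCL_MR = D₄·M̄R̄ = 3.267 × 0.1070 = 0.3496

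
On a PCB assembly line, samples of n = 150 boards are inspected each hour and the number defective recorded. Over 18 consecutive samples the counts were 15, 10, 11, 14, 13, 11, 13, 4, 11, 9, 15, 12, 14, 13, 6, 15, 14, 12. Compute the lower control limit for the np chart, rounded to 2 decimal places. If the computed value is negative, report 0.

1.89

p̄ = Σdᵢ / (k·n) = 212 / (18 × 150) = 0.07852
LCL = np̄ − 3·√(np̄(1−p̄)) = 11.7778 − 3 × 3.2944 = 1.8946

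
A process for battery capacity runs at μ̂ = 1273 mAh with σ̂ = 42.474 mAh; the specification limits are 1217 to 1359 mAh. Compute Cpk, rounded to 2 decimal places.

0.44

Cpu = (USL − μ̂) / (3σ̂) = (1359 − 1273) / (3 × 42.474) = 0.6749; Cpl = (μ̂ − LSL) / (3σ̂) = (1273 − 1217) / (3 × 42.474) = 0.4395; Cpk = min(Cpu, Cpl) = 0.4395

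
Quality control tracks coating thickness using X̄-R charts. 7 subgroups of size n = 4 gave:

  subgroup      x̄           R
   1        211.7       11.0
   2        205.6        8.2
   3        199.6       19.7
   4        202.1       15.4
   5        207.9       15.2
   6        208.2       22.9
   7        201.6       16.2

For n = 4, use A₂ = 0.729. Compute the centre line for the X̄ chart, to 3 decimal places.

205.243

X̄̄ = (211.7 + 205.6 + 199.6 + 202.1 + 207.9 + 208.2 + 201.6) / 7 = 1436.7000 / 7 = 205.2429
CL = X̄̄ = 205.2429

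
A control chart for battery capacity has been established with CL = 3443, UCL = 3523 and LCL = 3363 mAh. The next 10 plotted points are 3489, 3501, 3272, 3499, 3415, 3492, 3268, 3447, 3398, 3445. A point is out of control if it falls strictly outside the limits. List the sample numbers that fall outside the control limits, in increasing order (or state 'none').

Compare each point to [3363, 3523]: sample 3 = 3272 < LCL; sample 7 = 3268 < LCL.

3, 7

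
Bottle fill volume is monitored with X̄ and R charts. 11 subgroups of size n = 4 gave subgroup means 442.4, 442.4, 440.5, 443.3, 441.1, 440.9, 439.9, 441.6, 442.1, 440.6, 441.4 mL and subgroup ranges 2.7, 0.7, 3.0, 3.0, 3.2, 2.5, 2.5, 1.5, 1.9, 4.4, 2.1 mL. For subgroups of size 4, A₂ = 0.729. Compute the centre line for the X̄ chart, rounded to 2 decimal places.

441.47

X̄̄ = (442.4 + 442.4 + 440.5 + 443.3 + 441.1 + 440.9 + 439.9 + 441.6 + 442.1 + 440.6 + 441.4) / 11 = 4856.2000 / 11 = 441.4727
CL = X̄̄ = 441.4727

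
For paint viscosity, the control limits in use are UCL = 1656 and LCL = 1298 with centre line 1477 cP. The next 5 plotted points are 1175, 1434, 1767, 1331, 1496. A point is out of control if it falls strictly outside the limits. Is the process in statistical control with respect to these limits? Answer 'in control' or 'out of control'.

Compare each point to [1298, 1656]: sample 1 = 1175 < LCL; sample 3 = 1767 > UCL.

out of control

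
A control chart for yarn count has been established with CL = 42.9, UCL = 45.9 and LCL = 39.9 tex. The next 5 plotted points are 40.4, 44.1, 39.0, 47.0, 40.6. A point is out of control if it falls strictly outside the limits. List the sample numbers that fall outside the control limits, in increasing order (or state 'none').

3, 4

Compare each point to [39.9, 45.9]: sample 3 = 39.0 < LCL; sample 4 = 47.0 > UCL.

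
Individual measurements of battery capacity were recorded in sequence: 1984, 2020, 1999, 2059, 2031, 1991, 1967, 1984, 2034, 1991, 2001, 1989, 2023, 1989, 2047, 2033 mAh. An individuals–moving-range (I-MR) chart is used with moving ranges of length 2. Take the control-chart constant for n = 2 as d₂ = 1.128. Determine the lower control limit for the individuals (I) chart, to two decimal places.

X̄ = (1984 + 2020 + 1999 + 2059 + 2031 + 1991 + 1967 + 1984 + 2034 + 1991 + 2001 + 1989 + 2023 + 1989 + 2047 + 2033) / 16 = 2008.8750
Moving ranges: 36, 21, 60, 28, 40, 24, 17, 50, 43, 10, 12, 34, 34, 58, 14; M̄R̄ = 481.0000 / 15 = 32.0667
LCL = X̄ − 3·M̄R̄/d₂ = 2008.8750 − 3 × 32.0667 / 1.128 = 1923.5913

1923.59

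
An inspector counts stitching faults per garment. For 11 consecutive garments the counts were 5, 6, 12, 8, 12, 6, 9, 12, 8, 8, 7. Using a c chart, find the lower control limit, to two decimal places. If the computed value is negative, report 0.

c̄ = (5 + 6 + 12 + 8 + 12 + 6 + 9 + 12 + 8 + 8 + 7) / 11 = 93 / 11 = 8.4545
LCL = c̄ − 3√c̄ = 8.4545 − 3 × 2.9077 = -0.2685 → 0 (cannot be negative)

0.00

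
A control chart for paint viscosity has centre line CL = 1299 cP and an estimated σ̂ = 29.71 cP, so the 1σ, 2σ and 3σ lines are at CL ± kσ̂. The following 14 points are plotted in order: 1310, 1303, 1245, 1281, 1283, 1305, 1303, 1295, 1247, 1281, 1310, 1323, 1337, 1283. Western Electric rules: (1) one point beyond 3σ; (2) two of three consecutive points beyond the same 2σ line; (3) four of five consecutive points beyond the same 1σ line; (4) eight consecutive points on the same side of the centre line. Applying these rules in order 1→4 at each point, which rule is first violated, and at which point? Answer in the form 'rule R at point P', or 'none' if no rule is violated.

Zone of each point (C = within 1σ̂, B = 1σ̂–2σ̂, A = 2σ̂–3σ̂, * = beyond 3σ̂; sign = side of CL): 1:+C, 2:+C, 3:-B, 4:-C, 5:-C, 6:+C, 7:+C, 8:-C, 9:-B, 10:-C, 11:+C, 12:+C, 13:+B, 14:-C
No rule fires across all 14 points.

none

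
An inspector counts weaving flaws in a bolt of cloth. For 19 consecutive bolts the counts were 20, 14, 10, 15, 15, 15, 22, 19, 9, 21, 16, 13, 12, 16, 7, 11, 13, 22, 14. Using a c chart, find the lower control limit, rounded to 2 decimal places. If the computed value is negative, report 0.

c̄ = (20 + 14 + 10 + 15 + 15 + 15 + 22 + 19 + 9 + 21 + 16 + 13 + 12 + 16 + 7 + 11 + 13 + 22 + 14) / 19 = 284 / 19 = 14.9474
LCL = c̄ − 3√c̄ = 14.9474 − 3 × 3.8662 = 3.3488

3.35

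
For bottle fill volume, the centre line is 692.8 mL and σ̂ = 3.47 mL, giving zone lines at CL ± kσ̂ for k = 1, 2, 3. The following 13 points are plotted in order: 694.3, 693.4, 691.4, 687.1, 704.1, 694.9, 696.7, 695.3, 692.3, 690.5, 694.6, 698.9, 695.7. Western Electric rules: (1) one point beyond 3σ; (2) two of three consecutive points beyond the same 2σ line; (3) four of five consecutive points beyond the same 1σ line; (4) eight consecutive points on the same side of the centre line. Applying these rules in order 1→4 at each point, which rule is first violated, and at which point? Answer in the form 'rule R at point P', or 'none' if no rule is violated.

Zone of each point (C = within 1σ̂, B = 1σ̂–2σ̂, A = 2σ̂–3σ̂, * = beyond 3σ̂; sign = side of CL): 1:+C, 2:+C, 3:-C, 4:-B, 5:+*, 6:+C, 7:+B, 8:+C, 9:-C, 10:-C, 11:+C, 12:+B, 13:+C
Rule 1 (one point beyond the 3σ limits) is satisfied at point 5.

rule 1 at point 5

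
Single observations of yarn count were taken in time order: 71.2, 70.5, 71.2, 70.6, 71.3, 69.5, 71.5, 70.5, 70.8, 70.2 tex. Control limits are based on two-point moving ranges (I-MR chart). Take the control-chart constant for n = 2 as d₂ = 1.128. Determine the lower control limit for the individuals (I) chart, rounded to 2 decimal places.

X̄ = (71.2 + 70.5 + 71.2 + 70.6 + 71.3 + 69.5 + 71.5 + 70.5 + 70.8 + 70.2) / 10 = 70.7300
Moving ranges: 0.7, 0.7, 0.6, 0.7, 1.8, 2.0, 1.0, 0.3, 0.6; M̄R̄ = 8.4000 / 9 = 0.9333
LCL = X̄ − 3·M̄R̄/d₂ = 70.7300 − 3 × 0.9333 / 1.128 = 68.2477

68.25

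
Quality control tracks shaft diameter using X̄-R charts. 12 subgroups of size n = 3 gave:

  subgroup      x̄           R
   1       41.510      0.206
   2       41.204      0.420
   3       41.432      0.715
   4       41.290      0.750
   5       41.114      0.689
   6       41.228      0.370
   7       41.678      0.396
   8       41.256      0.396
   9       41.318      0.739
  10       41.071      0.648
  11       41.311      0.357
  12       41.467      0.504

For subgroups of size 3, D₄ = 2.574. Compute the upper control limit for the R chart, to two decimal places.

1.33

R̄ = (0.206 + 0.420 + 0.715 + 0.750 + 0.689 + 0.370 + 0.396 + 0.396 + 0.739 + 0.648 + 0.357 + 0.504) / 12 = 6.1900 / 12 = 0.5158
UCL_R = D₄·R̄ = 2.574 × 0.5158 = 1.3278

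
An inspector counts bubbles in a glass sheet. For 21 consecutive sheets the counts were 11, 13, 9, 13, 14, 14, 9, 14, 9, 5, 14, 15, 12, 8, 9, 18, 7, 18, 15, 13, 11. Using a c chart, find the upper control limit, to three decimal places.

22.324

c̄ = (11 + 13 + 9 + 13 + 14 + 14 + 9 + 14 + 9 + 5 + 14 + 15 + 12 + 8 + 9 + 18 + 7 + 18 + 15 + 13 + 11) / 21 = 251 / 21 = 11.9524
UCL = c̄ + 3√c̄ = 11.9524 + 3 × √11.9524 = 11.9524 + 3 × 3.4572 = 22.3240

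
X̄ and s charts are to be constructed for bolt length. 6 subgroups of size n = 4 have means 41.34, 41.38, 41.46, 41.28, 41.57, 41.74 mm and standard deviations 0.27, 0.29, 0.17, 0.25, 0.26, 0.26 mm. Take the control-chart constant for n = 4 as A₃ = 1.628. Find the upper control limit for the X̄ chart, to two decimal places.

X̄̄ = (41.34 + 41.38 + 41.46 + 41.28 + 41.57 + 41.74) / 6 = 41.4617
s̄ = (0.27 + 0.29 + 0.17 + 0.25 + 0.26 + 0.26) / 6 = 0.2500
UCL = X̄̄ + A₃·s̄ = 41.4617 + 1.628 × 0.2500 = 41.8687

41.87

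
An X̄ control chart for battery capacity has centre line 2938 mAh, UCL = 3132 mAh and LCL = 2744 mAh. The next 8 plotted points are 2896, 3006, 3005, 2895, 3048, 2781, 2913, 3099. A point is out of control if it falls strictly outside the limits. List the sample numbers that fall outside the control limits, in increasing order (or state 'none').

All 8 points lie within [2744, 3132].

none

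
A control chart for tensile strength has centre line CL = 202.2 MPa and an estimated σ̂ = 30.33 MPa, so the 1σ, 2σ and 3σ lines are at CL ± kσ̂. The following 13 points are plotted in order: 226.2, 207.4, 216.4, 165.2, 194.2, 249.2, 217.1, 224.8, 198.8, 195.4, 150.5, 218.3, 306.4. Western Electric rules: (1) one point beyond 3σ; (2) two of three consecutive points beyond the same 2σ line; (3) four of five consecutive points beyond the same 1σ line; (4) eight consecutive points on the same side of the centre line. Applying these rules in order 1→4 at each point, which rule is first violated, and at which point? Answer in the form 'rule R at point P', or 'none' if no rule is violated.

rule 1 at point 13

Zone of each point (C = within 1σ̂, B = 1σ̂–2σ̂, A = 2σ̂–3σ̂, * = beyond 3σ̂; sign = side of CL): 1:+C, 2:+C, 3:+C, 4:-B, 5:-C, 6:+B, 7:+C, 8:+C, 9:-C, 10:-C, 11:-B, 12:+C, 13:+*
Rule 1 (one point beyond the 3σ limits) is satisfied at point 13.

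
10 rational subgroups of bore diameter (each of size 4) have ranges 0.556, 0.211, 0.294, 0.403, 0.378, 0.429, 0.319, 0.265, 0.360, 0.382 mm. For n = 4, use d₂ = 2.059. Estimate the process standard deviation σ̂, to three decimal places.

R̄ = (0.556 + 0.211 + 0.294 + 0.403 + 0.378 + 0.429 + 0.319 + 0.265 + 0.360 + 0.382) / 10 = 0.3597
σ̂ = R̄ / d₂ = 0.3597 / 2.059 = 0.1747

0.175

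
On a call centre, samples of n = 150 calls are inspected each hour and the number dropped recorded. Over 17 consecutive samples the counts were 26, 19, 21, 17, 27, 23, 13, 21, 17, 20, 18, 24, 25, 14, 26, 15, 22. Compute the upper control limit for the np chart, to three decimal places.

p̄ = Σdᵢ / (k·n) = 348 / (17 × 150) = 0.13647
UCL = np̄ + 3·√(np̄(1−p̄)) = 20.4706 + 3 × √(20.4706×0.86353) = 20.4706 + 3 × 4.2044 = 33.0838

33.084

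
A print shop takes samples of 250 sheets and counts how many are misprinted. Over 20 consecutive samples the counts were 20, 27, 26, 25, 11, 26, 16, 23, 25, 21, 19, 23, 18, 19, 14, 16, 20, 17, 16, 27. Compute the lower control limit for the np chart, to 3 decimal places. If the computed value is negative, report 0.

p̄ = Σdᵢ / (k·n) = 409 / (20 × 250) = 0.08180
LCL = np̄ − 3·√(np̄(1−p̄)) = 20.4500 − 3 × 4.3333 = 7.4502

7.450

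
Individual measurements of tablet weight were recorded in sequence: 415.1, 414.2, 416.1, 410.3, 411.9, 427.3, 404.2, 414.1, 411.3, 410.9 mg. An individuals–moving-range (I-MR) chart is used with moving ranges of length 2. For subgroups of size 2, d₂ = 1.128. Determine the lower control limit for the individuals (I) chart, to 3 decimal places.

395.278

X̄ = (415.1 + 414.2 + 416.1 + 410.3 + 411.9 + 427.3 + 404.2 + 414.1 + 411.3 + 410.9) / 10 = 413.5400
Moving ranges: 0.9, 1.9, 5.8, 1.6, 15.4, 23.1, 9.9, 2.8, 0.4; M̄R̄ = 61.8000 / 9 = 6.8667
LCL = X̄ − 3·M̄R̄/d₂ = 413.5400 − 3 × 6.8667 / 1.128 = 395.2776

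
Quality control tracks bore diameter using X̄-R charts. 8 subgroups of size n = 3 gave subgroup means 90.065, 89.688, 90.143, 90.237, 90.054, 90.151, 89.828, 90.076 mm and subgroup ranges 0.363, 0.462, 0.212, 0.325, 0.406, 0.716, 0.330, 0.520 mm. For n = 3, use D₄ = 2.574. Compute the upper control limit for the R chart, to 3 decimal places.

R̄ = (0.363 + 0.462 + 0.212 + 0.325 + 0.406 + 0.716 + 0.330 + 0.520) / 8 = 3.3340 / 8 = 0.4168
UCL_R = D₄·R̄ = 2.574 × 0.4168 = 1.0727

1.073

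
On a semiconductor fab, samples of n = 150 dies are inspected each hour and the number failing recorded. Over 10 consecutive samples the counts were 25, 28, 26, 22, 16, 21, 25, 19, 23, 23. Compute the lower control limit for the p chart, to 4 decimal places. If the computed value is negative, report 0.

0.0641

p̄ = Σdᵢ / (k·n) = 228 / (10 × 150) = 0.15200
LCL = p̄ − 3·√(p̄(1−p̄)/n) = 0.15200 − 3 × 0.02931 = 0.06406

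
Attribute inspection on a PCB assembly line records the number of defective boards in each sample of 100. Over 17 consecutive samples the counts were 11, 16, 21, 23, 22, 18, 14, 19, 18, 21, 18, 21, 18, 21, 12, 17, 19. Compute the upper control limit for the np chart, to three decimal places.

p̄ = Σdᵢ / (k·n) = 309 / (17 × 100) = 0.18176
UCL = np̄ + 3·√(np̄(1−p̄)) = 18.1765 + 3 × √(18.1765×0.81824) = 18.1765 + 3 × 3.8565 = 29.7460

29.746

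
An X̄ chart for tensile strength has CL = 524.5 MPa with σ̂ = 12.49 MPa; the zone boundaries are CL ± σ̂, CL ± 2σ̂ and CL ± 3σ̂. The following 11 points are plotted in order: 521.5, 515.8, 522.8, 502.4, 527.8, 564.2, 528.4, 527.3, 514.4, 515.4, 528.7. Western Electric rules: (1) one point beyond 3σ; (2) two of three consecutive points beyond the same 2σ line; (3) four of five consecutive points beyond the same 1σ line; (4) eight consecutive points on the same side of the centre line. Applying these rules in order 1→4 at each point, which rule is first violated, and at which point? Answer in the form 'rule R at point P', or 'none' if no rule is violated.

Zone of each point (C = within 1σ̂, B = 1σ̂–2σ̂, A = 2σ̂–3σ̂, * = beyond 3σ̂; sign = side of CL): 1:-C, 2:-C, 3:-C, 4:-B, 5:+C, 6:+*, 7:+C, 8:+C, 9:-C, 10:-C, 11:+C
Rule 1 (one point beyond the 3σ limits) is satisfied at point 6.

rule 1 at point 6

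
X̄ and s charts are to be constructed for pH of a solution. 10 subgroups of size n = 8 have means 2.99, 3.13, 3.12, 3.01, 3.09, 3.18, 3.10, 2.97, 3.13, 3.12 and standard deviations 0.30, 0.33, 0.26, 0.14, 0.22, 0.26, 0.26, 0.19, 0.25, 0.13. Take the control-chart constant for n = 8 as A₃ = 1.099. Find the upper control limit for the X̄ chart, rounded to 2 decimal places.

X̄̄ = (2.99 + 3.13 + 3.12 + 3.01 + 3.09 + 3.18 + 3.10 + 2.97 + 3.13 + 3.12) / 10 = 3.0840
s̄ = (0.30 + 0.33 + 0.26 + 0.14 + 0.22 + 0.26 + 0.26 + 0.19 + 0.25 + 0.13) / 10 = 0.2340
UCL = X̄̄ + A₃·s̄ = 3.0840 + 1.099 × 0.2340 = 3.3412

3.34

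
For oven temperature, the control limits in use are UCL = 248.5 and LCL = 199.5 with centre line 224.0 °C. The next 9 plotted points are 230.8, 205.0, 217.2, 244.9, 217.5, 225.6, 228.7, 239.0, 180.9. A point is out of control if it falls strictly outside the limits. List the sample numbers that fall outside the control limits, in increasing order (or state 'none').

9

Compare each point to [199.5, 248.5]: sample 9 = 180.9 < LCL.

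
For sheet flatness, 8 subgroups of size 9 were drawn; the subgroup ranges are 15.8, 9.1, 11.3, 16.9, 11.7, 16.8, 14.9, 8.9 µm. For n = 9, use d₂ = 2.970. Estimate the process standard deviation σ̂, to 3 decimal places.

4.436

R̄ = (15.8 + 9.1 + 11.3 + 16.9 + 11.7 + 16.8 + 14.9 + 8.9) / 8 = 13.1750
σ̂ = R̄ / d₂ = 13.1750 / 2.970 = 4.4360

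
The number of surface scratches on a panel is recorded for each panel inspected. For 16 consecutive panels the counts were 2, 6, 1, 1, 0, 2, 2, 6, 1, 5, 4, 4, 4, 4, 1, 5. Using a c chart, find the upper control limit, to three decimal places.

c̄ = (2 + 6 + 1 + 1 + 0 + 2 + 2 + 6 + 1 + 5 + 4 + 4 + 4 + 4 + 1 + 5) / 16 = 48 / 16 = 3.0000
UCL = c̄ + 3√c̄ = 3.0000 + 3 × √3.0000 = 3.0000 + 3 × 1.7321 = 8.1962

8.196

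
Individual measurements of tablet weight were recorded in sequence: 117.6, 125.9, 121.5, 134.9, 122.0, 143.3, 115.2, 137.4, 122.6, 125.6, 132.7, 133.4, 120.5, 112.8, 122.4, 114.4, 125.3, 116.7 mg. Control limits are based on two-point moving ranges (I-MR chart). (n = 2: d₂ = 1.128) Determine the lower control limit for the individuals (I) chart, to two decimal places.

94.34

X̄ = (117.6 + 125.9 + 121.5 + 134.9 + 122.0 + 143.3 + 115.2 + 137.4 + 122.6 + 125.6 + 132.7 + 133.4 + 120.5 + 112.8 + 122.4 + 114.4 + 125.3 + 116.7) / 18 = 124.6778
Moving ranges: 8.3, 4.4, 13.4, 12.9, 21.3, 28.1, 22.2, 14.8, 3.0, 7.1, 0.7, 12.9, 7.7, 9.6, 8.0, 10.9, 8.6; M̄R̄ = 193.9000 / 17 = 11.4059
LCL = X̄ − 3·M̄R̄/d₂ = 124.6778 − 3 × 11.4059 / 1.128 = 94.3430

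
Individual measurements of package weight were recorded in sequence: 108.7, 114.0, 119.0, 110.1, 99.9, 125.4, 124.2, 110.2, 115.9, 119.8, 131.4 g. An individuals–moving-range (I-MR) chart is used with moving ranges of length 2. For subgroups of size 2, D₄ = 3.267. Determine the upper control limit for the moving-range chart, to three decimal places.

Moving ranges: 5.3, 5.0, 8.9, 10.2, 25.5, 1.2, 14.0, 5.7, 3.9, 11.6; M̄R̄ = 91.3000 / 10 = 9.1300
UCL_MR = D₄·M̄R̄ = 3.267 × 9.1300 = 29.8277

29.828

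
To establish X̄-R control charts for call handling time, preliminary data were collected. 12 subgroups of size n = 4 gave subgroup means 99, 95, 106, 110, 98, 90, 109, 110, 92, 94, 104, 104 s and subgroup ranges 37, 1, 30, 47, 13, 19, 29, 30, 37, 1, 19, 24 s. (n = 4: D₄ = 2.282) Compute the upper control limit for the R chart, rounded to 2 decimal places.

R̄ = (37 + 1 + 30 + 47 + 13 + 19 + 29 + 30 + 37 + 1 + 19 + 24) / 12 = 287.0000 / 12 = 23.9167
UCL_R = D₄·R̄ = 2.282 × 23.9167 = 54.5778

54.58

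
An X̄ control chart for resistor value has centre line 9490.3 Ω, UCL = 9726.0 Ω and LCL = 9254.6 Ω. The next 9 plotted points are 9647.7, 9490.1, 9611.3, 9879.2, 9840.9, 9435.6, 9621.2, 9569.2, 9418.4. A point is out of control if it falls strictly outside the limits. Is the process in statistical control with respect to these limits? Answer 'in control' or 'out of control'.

Compare each point to [9254.6, 9726.0]: sample 4 = 9879.2 > UCL; sample 5 = 9840.9 > UCL.

out of control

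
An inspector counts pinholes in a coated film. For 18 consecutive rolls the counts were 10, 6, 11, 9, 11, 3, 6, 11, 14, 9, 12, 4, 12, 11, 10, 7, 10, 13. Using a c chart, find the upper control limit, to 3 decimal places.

c̄ = (10 + 6 + 11 + 9 + 11 + 3 + 6 + 11 + 14 + 9 + 12 + 4 + 12 + 11 + 10 + 7 + 10 + 13) / 18 = 169 / 18 = 9.3889
UCL = c̄ + 3√c̄ = 9.3889 + 3 × √9.3889 = 9.3889 + 3 × 3.0641 = 18.5813

18.581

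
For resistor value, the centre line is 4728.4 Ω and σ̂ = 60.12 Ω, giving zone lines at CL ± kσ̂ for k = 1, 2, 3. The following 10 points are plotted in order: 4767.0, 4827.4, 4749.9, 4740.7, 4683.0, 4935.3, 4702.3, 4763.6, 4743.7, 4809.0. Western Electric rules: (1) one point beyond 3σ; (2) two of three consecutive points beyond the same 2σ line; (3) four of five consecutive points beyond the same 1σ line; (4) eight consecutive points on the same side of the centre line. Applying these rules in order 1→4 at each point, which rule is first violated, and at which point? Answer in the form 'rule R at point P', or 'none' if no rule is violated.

Zone of each point (C = within 1σ̂, B = 1σ̂–2σ̂, A = 2σ̂–3σ̂, * = beyond 3σ̂; sign = side of CL): 1:+C, 2:+B, 3:+C, 4:+C, 5:-C, 6:+*, 7:-C, 8:+C, 9:+C, 10:+B
Rule 1 (one point beyond the 3σ limits) is satisfied at point 6.

rule 1 at point 6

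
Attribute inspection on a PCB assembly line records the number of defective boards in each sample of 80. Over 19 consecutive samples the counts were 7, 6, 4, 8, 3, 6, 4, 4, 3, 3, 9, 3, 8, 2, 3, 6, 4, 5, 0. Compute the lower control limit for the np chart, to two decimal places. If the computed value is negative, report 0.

0.00

p̄ = Σdᵢ / (k·n) = 88 / (19 × 80) = 0.05789
LCL = np̄ − 3·√(np̄(1−p̄)) = 4.6316 − 3 × 2.0889 = -1.6351 → 0 (negative, so LCL = 0)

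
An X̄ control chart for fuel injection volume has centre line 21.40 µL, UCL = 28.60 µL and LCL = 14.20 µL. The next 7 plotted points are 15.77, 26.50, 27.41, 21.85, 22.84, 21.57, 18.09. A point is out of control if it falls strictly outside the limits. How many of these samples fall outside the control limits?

0

All 7 points lie within [14.20, 28.60].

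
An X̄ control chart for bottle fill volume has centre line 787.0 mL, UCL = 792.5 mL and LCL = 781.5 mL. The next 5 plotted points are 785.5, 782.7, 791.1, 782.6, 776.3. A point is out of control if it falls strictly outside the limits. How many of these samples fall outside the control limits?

1

Compare each point to [781.5, 792.5]: sample 5 = 776.3 < LCL.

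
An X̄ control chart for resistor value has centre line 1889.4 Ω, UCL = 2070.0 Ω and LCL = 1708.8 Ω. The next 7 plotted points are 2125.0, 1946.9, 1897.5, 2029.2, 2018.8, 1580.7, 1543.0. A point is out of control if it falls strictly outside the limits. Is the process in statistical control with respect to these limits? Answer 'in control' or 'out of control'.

Compare each point to [1708.8, 2070.0]: sample 1 = 2125.0 > UCL; sample 6 = 1580.7 < LCL; sample 7 = 1543.0 < LCL.

out of control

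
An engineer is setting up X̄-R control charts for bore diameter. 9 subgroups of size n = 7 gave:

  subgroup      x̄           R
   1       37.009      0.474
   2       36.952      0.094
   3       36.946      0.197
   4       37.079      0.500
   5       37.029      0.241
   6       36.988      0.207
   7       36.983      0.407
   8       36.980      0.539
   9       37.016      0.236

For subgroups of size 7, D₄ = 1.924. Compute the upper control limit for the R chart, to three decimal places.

0.619

R̄ = (0.474 + 0.094 + 0.197 + 0.500 + 0.241 + 0.207 + 0.407 + 0.539 + 0.236) / 9 = 2.8950 / 9 = 0.3217
UCL_R = D₄·R̄ = 1.924 × 0.3217 = 0.6189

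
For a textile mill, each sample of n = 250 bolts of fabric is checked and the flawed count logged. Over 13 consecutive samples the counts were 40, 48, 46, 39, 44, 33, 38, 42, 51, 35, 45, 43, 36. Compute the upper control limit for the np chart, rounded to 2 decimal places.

59.19

p̄ = Σdᵢ / (k·n) = 540 / (13 × 250) = 0.16615
UCL = np̄ + 3·√(np̄(1−p̄)) = 41.5385 + 3 × √(41.5385×0.83385) = 41.5385 + 3 × 5.8853 = 59.1943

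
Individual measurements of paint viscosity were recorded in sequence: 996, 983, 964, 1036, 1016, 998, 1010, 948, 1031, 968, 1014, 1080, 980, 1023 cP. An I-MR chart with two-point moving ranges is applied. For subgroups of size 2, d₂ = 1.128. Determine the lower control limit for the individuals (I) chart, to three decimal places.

X̄ = (996 + 983 + 964 + 1036 + 1016 + 998 + 1010 + 948 + 1031 + 968 + 1014 + 1080 + 980 + 1023) / 14 = 1003.3571
Moving ranges: 13, 19, 72, 20, 18, 12, 62, 83, 63, 46, 66, 100, 43; M̄R̄ = 617.0000 / 13 = 47.4615
LCL = X̄ − 3·M̄R̄/d₂ = 1003.3571 − 3 × 47.4615 / 1.128 = 877.1296

877.130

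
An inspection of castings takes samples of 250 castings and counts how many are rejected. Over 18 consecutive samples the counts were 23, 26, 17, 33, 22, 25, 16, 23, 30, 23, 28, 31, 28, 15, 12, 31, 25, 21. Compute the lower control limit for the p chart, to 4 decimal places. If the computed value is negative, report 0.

0.0396

p̄ = Σdᵢ / (k·n) = 429 / (18 × 250) = 0.09533
LCL = p̄ − 3·√(p̄(1−p̄)/n) = 0.09533 − 3 × 0.01857 = 0.03961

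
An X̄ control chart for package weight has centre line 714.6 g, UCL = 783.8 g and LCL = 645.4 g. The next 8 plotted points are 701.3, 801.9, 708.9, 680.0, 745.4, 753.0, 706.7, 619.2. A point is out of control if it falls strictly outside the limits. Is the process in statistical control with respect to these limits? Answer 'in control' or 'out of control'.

out of control

Compare each point to [645.4, 783.8]: sample 2 = 801.9 > UCL; sample 8 = 619.2 < LCL.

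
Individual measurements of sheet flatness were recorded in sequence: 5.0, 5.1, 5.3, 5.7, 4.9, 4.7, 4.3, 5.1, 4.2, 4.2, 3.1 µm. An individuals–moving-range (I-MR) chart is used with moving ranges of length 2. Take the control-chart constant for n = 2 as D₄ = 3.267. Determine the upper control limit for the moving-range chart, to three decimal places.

Moving ranges: 0.1, 0.2, 0.4, 0.8, 0.2, 0.4, 0.8, 0.9, 0.0, 1.1; M̄R̄ = 4.9000 / 10 = 0.4900
UCL_MR = D₄·M̄R̄ = 3.267 × 0.4900 = 1.6008

1.601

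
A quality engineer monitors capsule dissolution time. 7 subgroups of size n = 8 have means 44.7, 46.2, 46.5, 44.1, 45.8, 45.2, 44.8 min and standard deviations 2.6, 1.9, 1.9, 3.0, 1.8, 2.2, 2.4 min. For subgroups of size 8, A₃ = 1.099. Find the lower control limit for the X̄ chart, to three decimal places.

42.848

X̄̄ = (44.7 + 46.2 + 46.5 + 44.1 + 45.8 + 45.2 + 44.8) / 7 = 45.3286
s̄ = (2.6 + 1.9 + 1.9 + 3.0 + 1.8 + 2.2 + 2.4) / 7 = 2.2571
LCL = X̄̄ − A₃·s̄ = 45.3286 − 1.099 × 2.2571 = 42.8480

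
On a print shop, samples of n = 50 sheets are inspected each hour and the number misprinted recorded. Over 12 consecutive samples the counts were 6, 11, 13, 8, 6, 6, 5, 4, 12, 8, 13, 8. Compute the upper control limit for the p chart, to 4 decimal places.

0.3248

p̄ = Σdᵢ / (k·n) = 100 / (12 × 50) = 0.16667
UCL = p̄ + 3·√(p̄(1−p̄)/n) = 0.16667 + 3 × √(0.16667×0.83333/50) = 0.16667 + 3 × 0.05270 = 0.32478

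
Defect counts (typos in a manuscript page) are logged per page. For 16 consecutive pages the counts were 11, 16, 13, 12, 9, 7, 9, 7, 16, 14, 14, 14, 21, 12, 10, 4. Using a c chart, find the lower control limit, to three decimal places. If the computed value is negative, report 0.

c̄ = (11 + 16 + 13 + 12 + 9 + 7 + 9 + 7 + 16 + 14 + 14 + 14 + 21 + 12 + 10 + 4) / 16 = 189 / 16 = 11.8125
LCL = c̄ − 3√c̄ = 11.8125 − 3 × 3.4369 = 1.5017

1.502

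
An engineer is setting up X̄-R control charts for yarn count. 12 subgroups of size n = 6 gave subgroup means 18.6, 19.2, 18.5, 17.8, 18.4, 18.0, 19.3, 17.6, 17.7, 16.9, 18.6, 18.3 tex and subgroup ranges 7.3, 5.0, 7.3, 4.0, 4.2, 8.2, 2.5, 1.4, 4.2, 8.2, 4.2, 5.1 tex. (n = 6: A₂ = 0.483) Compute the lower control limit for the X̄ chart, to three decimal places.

15.762

X̄̄ = (18.6 + 19.2 + 18.5 + 17.8 + 18.4 + 18.0 + 19.3 + 17.6 + 17.7 + 16.9 + 18.6 + 18.3) / 12 = 218.9000 / 12 = 18.2417
R̄ = (7.3 + 5.0 + 7.3 + 4.0 + 4.2 + 8.2 + 2.5 + 1.4 + 4.2 + 8.2 + 4.2 + 5.1) / 12 = 61.6000 / 12 = 5.1333
LCL = X̄̄ − A₂·R̄ = 18.2417 − 0.483 × 5.1333 = 15.7623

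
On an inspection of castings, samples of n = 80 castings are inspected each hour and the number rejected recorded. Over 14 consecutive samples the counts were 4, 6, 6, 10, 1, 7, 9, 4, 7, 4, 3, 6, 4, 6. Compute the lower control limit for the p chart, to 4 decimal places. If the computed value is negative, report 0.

0.0000

p̄ = Σdᵢ / (k·n) = 77 / (14 × 80) = 0.06875
LCL = p̄ − 3·√(p̄(1−p̄)/n) = 0.06875 − 3 × 0.02829 = -0.01612 → 0 (negative, so LCL = 0)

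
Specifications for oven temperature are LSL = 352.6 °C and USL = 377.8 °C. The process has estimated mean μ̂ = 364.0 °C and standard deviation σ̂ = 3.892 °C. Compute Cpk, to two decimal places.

0.98

Cpu = (USL − μ̂) / (3σ̂) = (377.8 − 364.0) / (3 × 3.892) = 1.1819; Cpl = (μ̂ − LSL) / (3σ̂) = (364.0 − 352.6) / (3 × 3.892) = 0.9764; Cpk = min(Cpu, Cpl) = 0.9764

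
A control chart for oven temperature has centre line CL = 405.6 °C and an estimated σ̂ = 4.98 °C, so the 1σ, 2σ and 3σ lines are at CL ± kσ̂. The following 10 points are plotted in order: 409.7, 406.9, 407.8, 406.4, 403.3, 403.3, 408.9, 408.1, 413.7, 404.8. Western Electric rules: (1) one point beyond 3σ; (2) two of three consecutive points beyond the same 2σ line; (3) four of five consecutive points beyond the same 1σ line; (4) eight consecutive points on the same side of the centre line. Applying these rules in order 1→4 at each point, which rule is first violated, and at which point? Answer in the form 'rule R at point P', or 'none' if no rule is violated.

Zone of each point (C = within 1σ̂, B = 1σ̂–2σ̂, A = 2σ̂–3σ̂, * = beyond 3σ̂; sign = side of CL): 1:+C, 2:+C, 3:+C, 4:+C, 5:-C, 6:-C, 7:+C, 8:+C, 9:+B, 10:-C
No rule fires across all 10 points.

none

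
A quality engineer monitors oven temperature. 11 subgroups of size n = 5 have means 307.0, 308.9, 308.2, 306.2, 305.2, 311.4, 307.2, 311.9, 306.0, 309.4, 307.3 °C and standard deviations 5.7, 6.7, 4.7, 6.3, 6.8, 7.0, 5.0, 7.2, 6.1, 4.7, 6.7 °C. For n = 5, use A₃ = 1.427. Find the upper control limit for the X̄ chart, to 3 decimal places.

316.742

X̄̄ = (307.0 + 308.9 + 308.2 + 306.2 + 305.2 + 311.4 + 307.2 + 311.9 + 306.0 + 309.4 + 307.3) / 11 = 308.0636
s̄ = (5.7 + 6.7 + 4.7 + 6.3 + 6.8 + 7.0 + 5.0 + 7.2 + 6.1 + 4.7 + 6.7) / 11 = 6.0818
UCL = X̄̄ + A₃·s̄ = 308.0636 + 1.427 × 6.0818 = 316.7424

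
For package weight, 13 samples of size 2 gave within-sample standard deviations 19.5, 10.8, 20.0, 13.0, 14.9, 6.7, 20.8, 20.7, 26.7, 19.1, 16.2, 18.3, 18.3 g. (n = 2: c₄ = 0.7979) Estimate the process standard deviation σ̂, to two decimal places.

21.69

s̄ = (19.5 + 10.8 + 20.0 + 13.0 + 14.9 + 6.7 + 20.8 + 20.7 + 26.7 + 19.1 + 16.2 + 18.3 + 18.3) / 13 = 17.3077
σ̂ = s̄ / c₄ = 17.3077 / 0.7979 = 21.6916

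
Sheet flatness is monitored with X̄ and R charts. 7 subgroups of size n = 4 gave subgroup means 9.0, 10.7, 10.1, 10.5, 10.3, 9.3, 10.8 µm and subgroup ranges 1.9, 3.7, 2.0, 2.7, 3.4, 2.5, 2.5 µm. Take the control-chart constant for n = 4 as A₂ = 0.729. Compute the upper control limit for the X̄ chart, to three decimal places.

12.047

X̄̄ = (9.0 + 10.7 + 10.1 + 10.5 + 10.3 + 9.3 + 10.8) / 7 = 70.7000 / 7 = 10.1000
R̄ = (1.9 + 3.7 + 2.0 + 2.7 + 3.4 + 2.5 + 2.5) / 7 = 18.7000 / 7 = 2.6714
UCL = X̄̄ + A₂·R̄ = 10.1000 + 0.729 × 2.6714 = 12.0475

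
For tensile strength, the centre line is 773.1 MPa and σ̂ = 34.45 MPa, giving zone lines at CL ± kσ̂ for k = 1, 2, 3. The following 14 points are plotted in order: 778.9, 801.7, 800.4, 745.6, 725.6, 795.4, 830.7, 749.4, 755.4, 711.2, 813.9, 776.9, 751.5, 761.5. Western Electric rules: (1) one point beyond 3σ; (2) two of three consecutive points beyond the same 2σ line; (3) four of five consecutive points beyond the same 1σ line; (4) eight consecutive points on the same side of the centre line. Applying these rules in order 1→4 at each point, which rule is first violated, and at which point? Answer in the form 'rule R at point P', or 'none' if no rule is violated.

none

Zone of each point (C = within 1σ̂, B = 1σ̂–2σ̂, A = 2σ̂–3σ̂, * = beyond 3σ̂; sign = side of CL): 1:+C, 2:+C, 3:+C, 4:-C, 5:-B, 6:+C, 7:+B, 8:-C, 9:-C, 10:-B, 11:+B, 12:+C, 13:-C, 14:-C
No rule fires across all 14 points.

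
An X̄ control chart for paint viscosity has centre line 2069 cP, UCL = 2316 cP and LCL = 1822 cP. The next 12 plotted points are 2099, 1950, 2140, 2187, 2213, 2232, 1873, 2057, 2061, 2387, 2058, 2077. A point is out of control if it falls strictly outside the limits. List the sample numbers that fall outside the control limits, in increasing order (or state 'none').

10

Compare each point to [1822, 2316]: sample 10 = 2387 > UCL.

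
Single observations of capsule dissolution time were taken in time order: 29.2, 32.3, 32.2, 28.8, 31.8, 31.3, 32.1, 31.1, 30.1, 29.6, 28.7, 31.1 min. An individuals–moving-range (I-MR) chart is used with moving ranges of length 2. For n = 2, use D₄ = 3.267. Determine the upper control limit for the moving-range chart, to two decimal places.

Moving ranges: 3.1, 0.1, 3.4, 3.0, 0.5, 0.8, 1.0, 1.0, 0.5, 0.9, 2.4; M̄R̄ = 16.7000 / 11 = 1.5182
UCL_MR = D₄·M̄R̄ = 3.267 × 1.5182 = 4.9599

4.96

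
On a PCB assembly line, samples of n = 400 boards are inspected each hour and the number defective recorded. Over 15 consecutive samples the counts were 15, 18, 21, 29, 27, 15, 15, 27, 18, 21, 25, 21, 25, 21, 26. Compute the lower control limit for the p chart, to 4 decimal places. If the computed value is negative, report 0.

p̄ = Σdᵢ / (k·n) = 324 / (15 × 400) = 0.05400
LCL = p̄ − 3·√(p̄(1−p̄)/n) = 0.05400 − 3 × 0.01130 = 0.02010

0.0201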